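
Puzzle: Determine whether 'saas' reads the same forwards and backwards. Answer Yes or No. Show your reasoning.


Forward: 'saas'
Reversed: 'saas'
They are identical.

Yes


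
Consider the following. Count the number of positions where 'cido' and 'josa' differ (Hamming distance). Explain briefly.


Alignment:
Position 1: 'c' vs 'j' = DIFFER
Position 2: 'i' vs 'o' = DIFFER
Position 3: 'd' vs 's' = DIFFER
Position 4: 'o' vs 'a' = DIFFER
Total differences: 4

4


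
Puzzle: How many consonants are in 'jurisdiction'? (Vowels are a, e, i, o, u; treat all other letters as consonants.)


Consonants in 'jurisdiction': j, r, s, d, c, t, n = 7 consonants.

7


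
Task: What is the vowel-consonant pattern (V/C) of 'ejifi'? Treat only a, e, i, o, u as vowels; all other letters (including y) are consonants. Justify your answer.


Letter mapping: e = V, j = C, i = V, f = C, i = V.

VCVCV


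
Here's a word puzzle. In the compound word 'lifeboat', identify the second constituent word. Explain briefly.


Split 'lifeboat' into 'life' + 'boat'. The second part is 'boat'.

boat


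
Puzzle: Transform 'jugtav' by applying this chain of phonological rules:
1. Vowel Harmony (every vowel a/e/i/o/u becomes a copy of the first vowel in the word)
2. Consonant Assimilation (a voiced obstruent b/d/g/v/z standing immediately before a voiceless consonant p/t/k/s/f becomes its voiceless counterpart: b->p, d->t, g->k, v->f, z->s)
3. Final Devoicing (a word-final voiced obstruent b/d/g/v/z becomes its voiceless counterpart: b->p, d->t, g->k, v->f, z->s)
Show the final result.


Starting form: 'jugtav'
Rule 1: Vowel Harmony: all vowels become 'u' (matching first vowel). 'jugtav' -> 'jugtuv'
Rule 2: Consonant Assimilation: voiced obstruent before voiceless consonant becomes voiceless ('gt' -> 'kt'). 'jugtuv' -> 'juktuv'
Rule 3: Final Devoicing: word-final voiced obstruent 'v' becomes voiceless 'f'. 'juktuv' -> 'juktuf'
Final form: 'juktuf'

juktuf


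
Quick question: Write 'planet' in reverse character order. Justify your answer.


Reverse 'planet' character by character: 'tenalp'.

tenalp


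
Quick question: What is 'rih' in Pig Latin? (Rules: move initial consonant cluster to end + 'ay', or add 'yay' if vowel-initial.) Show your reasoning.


'rih': move consonant cluster 'r' to end and add 'ay': 'ihray'.

ihray


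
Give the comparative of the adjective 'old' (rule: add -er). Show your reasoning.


Apply comparative formation (add -er): 'old' -> 'older'.

older


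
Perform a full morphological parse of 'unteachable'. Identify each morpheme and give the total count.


Step 1: Identify prefix: 'un' (meaning: not/reverse)
Step 2: Identify root: 'teach'
Step 3: Identify suffix(es): 'able'
Decomposition: un- (prefix: not/reverse) + teach (root) + -able (suffix: capable of)
Total morphemes: 3

3 morphemes (un- (prefix: not/reverse) + teach (root) + -able (suffix: capable of))


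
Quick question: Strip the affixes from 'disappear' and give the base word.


Remove prefix 'dis' from 'disappear' to get root 'appear'.

appear


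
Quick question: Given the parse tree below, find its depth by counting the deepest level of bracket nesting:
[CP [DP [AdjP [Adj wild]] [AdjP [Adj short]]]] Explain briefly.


Count bracket nesting levels:
'[' at pos 0: depth = 1
'[' at pos 4: depth = 2
'[' at pos 8: depth = 3
'[' at pos 14: depth = 4
'[' at pos 26: depth = 3
'[' at pos 32: depth = 4
Maximum depth reached: 4

4


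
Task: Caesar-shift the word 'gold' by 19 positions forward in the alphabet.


Shift each letter by 19: g -> z, o -> h, l -> e, d -> w. Result: 'zhew'.

zhew


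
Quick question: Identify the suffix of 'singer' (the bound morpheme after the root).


The word 'singer' = 'sing' (root) + '-er' (suffix). The suffix is '-er'.

er


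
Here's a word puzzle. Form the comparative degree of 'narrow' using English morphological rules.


Apply comparative formation (add -er): 'narrow' -> 'narrower'.

narrower


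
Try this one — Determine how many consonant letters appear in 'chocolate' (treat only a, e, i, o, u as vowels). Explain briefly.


Consonants in 'chocolate': c, h, c, l, t = 5 consonants.

5


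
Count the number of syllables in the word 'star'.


Break 'star' into syllables: star -> star = 1 syllable

1 syllable


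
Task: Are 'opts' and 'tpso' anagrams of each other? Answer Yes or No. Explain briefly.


Sorted letters of 'opts': 'opst'
Sorted letters of 'tpso': 'opst'
They match.

Yes


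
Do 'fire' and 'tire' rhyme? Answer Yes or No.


Rime (stressed vowel + following sounds) of 'fire': -ire = /aɪər/
Rime of 'tire': -ire = /aɪər/
/aɪər/ and /aɪər/ are the same ending sound, so the words rhyme.

Yes


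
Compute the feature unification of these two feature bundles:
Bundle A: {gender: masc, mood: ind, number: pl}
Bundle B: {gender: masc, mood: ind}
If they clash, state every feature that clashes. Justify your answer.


Compare features:
gender: A=masc vs B=masc -> unified: masc
mood: A=ind vs B=ind -> unified: ind
number: A=pl vs B=_ -> unified: pl
No clashes found.

Unified: {gender: masc, mood: ind, number: pl}


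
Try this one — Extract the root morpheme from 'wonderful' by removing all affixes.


Remove suffix '-ful' from 'wonderful' to get root 'wonder'.

wonder


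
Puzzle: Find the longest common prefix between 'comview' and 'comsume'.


Compare from the start: 3 characters match: 'com'. Mismatch at position 4: 'v' vs 's'.

com


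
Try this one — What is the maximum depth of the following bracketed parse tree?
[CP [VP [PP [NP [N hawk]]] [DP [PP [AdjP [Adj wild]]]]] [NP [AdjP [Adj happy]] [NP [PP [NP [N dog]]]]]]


Count bracket nesting levels:
'[' at pos 0: depth = 1
'[' at pos 4: depth = 2
'[' at pos 8: depth = 3
'[' at pos 12: depth = 4
'[' at pos 16: depth = 5
'[' at pos 27: depth = 3
'[' at pos 31: depth = 4
'[' at pos 35: depth = 5
'[' at pos 41: depth = 6
'[' at pos 56: depth = 2
'[' at pos 60: depth = 3
'[' at pos 66: depth = 4
'[' at pos 79: depth = 3
'[' at pos 83: depth = 4
'[' at pos 87: depth = 5
'[' at pos 91: depth = 6
Maximum depth reached: 6

6


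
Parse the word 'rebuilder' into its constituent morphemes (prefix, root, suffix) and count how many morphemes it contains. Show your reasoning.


Step 1: Identify prefix: 're' (meaning: again)
Step 2: Identify root: 'build'
Step 3: Identify suffix(es): 'er'
Decomposition: re- (prefix: again) + build (root) + -er (suffix: one who)
Total morphemes: 3

3 morphemes (re- (prefix: again) + build (root) + -er (suffix: one who))


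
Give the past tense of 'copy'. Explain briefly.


Apply rule: Change -y to -ied. 'copy' becomes 'copied'.

copied


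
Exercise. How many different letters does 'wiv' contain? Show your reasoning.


Unique letters in 'wiv': {i, v, w} = 3 distinct letters.

3


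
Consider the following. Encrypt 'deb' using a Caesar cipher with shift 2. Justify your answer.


Shift each letter by 2: d -> f, e -> g, b -> d. Result: 'fgd'.

fgd


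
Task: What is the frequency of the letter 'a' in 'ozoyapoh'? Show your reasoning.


Letter 'a' in 'ozoyapoh': found at position(s) 5 = 1 occurrence(s).

1


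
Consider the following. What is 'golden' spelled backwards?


Reverse 'golden' character by character: 'nedlog'.

nedlog


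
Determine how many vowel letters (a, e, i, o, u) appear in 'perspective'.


Vowels in 'perspective': e, e, i, e = 4 vowels.

4


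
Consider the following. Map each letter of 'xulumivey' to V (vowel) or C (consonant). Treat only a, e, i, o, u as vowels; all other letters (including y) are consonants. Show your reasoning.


Letter mapping: x = C, u = V, l = C, u = V, m = C, i = V, v = C, e = V, y = C.

CVCVCVCVC


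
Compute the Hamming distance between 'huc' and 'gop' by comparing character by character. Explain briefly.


Alignment:
Position 1: 'h' vs 'g' = DIFFER
Position 2: 'u' vs 'o' = DIFFER
Position 3: 'c' vs 'p' = DIFFER
Total differences: 3

3


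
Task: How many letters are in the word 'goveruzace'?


Spell out 'goveruzace' and number each letter: g(1), o(2), v(3), e(4), r(5), u(6), z(7), a(8), c(9), e(10). Total: 10 letters.

10


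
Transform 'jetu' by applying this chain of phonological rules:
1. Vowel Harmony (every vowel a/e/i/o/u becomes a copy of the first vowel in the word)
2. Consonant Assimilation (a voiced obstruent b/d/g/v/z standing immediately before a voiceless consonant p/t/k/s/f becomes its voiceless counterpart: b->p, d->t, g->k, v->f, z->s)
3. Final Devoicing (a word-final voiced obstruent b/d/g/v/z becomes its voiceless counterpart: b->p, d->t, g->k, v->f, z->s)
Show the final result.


Starting form: 'jetu'
Rule 1: Vowel Harmony: all vowels become 'e' (matching first vowel). 'jetu' -> 'jete'
Rule 2: Consonant Assimilation: no voiced obstruent (b/d/g/v/z) stands immediately before a voiceless consonant (p/t/k/s/f). No change.
Rule 3: Final Devoicing: the word ends in the vowel 'e', not a consonant. No change.
Final form: 'jete'

jete


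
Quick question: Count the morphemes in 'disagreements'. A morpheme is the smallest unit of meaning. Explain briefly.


Decomposition: dis- (prefix) + agree (root) + -ment (suffix) + -s (plural) = 4 morpheme(s)

4 morphemes


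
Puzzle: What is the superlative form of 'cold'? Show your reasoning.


Apply superlative formation (add -est): 'cold' -> 'coldest'.

coldest


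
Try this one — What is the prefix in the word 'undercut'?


The word 'undercut' = 'under' (prefix) + 'cut' (root). The prefix is 'under'.

under


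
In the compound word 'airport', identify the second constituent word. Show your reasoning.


Split 'airport' into 'air' + 'port'. The second part is 'port'.

port


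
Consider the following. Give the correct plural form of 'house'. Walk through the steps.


Apply rule: Add -s. 'house' becomes 'houses'.

houses


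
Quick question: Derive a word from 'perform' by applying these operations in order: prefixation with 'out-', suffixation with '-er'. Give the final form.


Step 1: Add prefix 'out-' to 'perform' = 'outperform'
Step 2: Add suffix '-er' to 'outperform' = 'outperformer'

outperformer


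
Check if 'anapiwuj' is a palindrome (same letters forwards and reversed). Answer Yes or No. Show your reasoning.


Forward: 'anapiwuj'
Reversed: 'juwipana'
They differ.

No


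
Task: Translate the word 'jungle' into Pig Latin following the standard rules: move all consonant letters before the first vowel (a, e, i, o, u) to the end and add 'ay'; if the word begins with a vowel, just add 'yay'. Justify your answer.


'jungle': move consonant cluster 'j' to end and add 'ay': 'unglejay'.

unglejay


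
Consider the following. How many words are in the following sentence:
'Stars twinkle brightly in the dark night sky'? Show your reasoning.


Split into words: Stars | twinkle | brightly | in | the | dark | night | sky = 8 words.

8


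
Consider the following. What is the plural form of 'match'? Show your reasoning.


Apply rule: Add -es (sibilant/fricative ending). 'match' becomes 'matches'.

matches


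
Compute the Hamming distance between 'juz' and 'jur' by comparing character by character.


Alignment:
Position 1: 'j' vs 'j' = match
Position 2: 'u' vs 'u' = match
Position 3: 'z' vs 'r' = DIFFER
Total differences: 1

1


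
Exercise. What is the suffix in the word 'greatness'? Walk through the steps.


The word 'greatness' = 'great' (root) + '-ness' (suffix). The suffix is '-ness'.

ness


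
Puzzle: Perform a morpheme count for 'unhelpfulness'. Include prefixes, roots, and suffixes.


Decomposition: un- (prefix) + help (root) + -ful (suffix) + -ness (suffix) = 4 morpheme(s)

4 morphemes


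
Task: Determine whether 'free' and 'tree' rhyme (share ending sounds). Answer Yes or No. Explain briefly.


Rime (stressed vowel + following sounds) of 'free': -ee = /iː/
Rime of 'tree': -ee = /iː/
/iː/ and /iː/ are the same ending sound, so the words rhyme.

Yes


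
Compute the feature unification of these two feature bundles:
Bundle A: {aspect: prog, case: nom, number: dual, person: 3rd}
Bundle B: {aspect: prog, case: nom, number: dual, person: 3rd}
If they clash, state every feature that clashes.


Compare features:
aspect: A=prog vs B=prog -> unified: prog
case: A=nom vs B=nom -> unified: nom
number: A=dual vs B=dual -> unified: dual
person: A=3rd vs B=3rd -> unified: 3rd
No clashes found.

Unified: {aspect: prog, case: nom, number: dual, person: 3rd}


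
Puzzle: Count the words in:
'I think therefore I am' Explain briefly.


Split into words: I | think | therefore | I | am = 5 words.

5


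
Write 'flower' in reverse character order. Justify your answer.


Reverse 'flower' character by character: 'rewolf'.

rewolf


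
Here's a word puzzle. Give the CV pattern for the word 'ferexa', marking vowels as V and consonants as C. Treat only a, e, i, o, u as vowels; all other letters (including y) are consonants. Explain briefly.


Letter mapping: f = C, e = V, r = C, e = V, x = C, a = V.

CVCVCV


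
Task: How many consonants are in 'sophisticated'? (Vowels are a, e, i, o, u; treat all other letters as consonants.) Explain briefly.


Consonants in 'sophisticated': s, p, h, s, t, c, t, d = 8 consonants.

8


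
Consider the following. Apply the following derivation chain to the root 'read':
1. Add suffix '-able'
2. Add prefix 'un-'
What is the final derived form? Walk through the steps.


Step 1: Add suffix '-able' to 'read' = 'readable'
Step 2: Add prefix 'un-' to 'readable' = 'unreadable'

unreadable


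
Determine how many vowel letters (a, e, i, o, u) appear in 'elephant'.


Vowels in 'elephant': e, e, a = 3 vowels.

3


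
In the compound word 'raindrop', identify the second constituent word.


Split 'raindrop' into 'rain' + 'drop'. The second part is 'drop'.

drop


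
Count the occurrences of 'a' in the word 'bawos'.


Letter 'a' in 'bawos': found at position(s) 2 = 1 occurrence(s).

1


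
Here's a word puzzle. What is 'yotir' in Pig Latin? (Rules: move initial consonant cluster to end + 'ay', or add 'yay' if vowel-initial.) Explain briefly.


'yotir': move consonant cluster 'y' to end and add 'ay': 'otiryay'.

otiryay


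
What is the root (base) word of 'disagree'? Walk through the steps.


Remove prefix 'dis' from 'disagree' to get root 'agree'.

agree


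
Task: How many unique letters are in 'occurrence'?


Unique letters in 'occurrence': {c, e, n, o, r, u} = 6 distinct letters.

6


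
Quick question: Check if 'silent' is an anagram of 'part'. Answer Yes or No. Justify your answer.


Sorted letters of 'silent': 'eilnst'
Sorted letters of 'part': 'aprt'
They do not match.

No


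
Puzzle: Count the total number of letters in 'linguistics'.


Spell out 'linguistics' and number each letter: l(1), i(2), n(3), g(4), u(5), i(6), s(7), t(8), i(9), c(10), s(11). Total: 11 letters.

11


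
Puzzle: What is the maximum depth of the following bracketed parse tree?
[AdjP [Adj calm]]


Count bracket nesting levels:
'[' at pos 0: depth = 1
'[' at pos 6: depth = 2
Maximum depth reached: 2

2


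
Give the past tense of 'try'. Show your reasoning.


Apply rule: Change -y to -ied. 'try' becomes 'tried'.

tried


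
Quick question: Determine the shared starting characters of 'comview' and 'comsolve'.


Compare from the start: 3 characters match: 'com'. Mismatch at position 4: 'v' vs 's'.

com


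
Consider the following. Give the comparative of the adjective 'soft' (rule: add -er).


Apply comparative formation (add -er): 'soft' -> 'softer'.

softer


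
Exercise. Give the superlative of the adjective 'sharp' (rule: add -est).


Apply superlative formation (add -est): 'sharp' -> 'sharpest'.

sharpest


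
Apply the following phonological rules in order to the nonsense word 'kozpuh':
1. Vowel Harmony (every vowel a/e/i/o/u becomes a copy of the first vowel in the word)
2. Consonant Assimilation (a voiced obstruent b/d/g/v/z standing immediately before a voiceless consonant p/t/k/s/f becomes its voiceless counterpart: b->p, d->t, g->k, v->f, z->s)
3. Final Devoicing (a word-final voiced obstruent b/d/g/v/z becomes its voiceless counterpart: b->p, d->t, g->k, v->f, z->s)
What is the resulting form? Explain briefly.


Starting form: 'kozpuh'
Rule 1: Vowel Harmony: all vowels become 'o' (matching first vowel). 'kozpuh' -> 'kozpoh'
Rule 2: Consonant Assimilation: voiced obstruent before voiceless consonant becomes voiceless ('zp' -> 'sp'). 'kozpoh' -> 'kospoh'
Rule 3: Final Devoicing: final consonant 'h' is not one of the voiced obstruents b/d/g/v/z. No change.
Final form: 'kospoh'

kospoh


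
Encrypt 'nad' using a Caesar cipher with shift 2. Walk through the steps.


Shift each letter by 2: n -> p, a -> c, d -> f. Result: 'pcf'.

pcf


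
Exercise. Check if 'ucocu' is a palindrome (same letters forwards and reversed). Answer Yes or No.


Forward: 'ucocu'
Reversed: 'ucocu'
They are identical.

Yes


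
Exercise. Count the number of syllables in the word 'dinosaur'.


Break 'dinosaur' into syllables: di-no-saur -> di | no | saur = 3 syllables

3 syllables


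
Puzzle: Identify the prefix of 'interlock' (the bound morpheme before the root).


The word 'interlock' = 'inter' (prefix) + 'lock' (root). The prefix is 'inter'.

inter


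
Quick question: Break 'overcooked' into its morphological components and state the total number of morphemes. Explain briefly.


Step 1: Identify prefix: 'over' (meaning: excessively)
Step 2: Identify root: 'cook'
Step 3: Identify suffix(es): 'ed'
Decomposition: over- (prefix: excessively) + cook (root) + -ed (suffix: past)
Total morphemes: 3

3 morphemes (over- (prefix: excessively) + cook (root) + -ed (suffix: past))


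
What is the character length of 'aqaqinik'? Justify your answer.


Spell out 'aqaqinik' and number each letter: a(1), q(2), a(3), q(4), i(5), n(6), i(7), k(8). Total: 8 letters.

8


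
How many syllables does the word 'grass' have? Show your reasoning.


Break 'grass' into syllables: grass -> grass = 1 syllable

1 syllable


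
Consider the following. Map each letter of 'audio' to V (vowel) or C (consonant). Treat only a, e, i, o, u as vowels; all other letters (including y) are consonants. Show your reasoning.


Letter mapping: a = V, u = V, d = C, i = V, o = V.

VVCVV


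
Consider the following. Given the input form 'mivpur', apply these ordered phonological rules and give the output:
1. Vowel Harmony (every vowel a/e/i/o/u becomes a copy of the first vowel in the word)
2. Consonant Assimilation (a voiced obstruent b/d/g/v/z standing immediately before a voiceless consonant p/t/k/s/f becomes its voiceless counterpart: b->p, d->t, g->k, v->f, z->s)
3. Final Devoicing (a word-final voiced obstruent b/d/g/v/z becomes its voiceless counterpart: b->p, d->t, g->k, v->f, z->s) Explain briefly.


Starting form: 'mivpur'
Rule 1: Vowel Harmony: all vowels become 'i' (matching first vowel). 'mivpur' -> 'mivpir'
Rule 2: Consonant Assimilation: voiced obstruent before voiceless consonant becomes voiceless ('vp' -> 'fp'). 'mivpir' -> 'mifpir'
Rule 3: Final Devoicing: final consonant 'r' is not one of the voiced obstruents b/d/g/v/z. No change.
Final form: 'mifpir'

mifpir


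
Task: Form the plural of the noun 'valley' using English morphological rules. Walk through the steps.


Apply rule: Add -s. 'valley' becomes 'valleys'.

valleys


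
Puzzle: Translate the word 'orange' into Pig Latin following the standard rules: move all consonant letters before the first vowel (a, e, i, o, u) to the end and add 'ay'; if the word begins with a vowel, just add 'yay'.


'orange' starts with a vowel, so add 'yay': 'orangeyay'.

orangeyay


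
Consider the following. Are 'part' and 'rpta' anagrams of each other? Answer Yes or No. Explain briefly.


Sorted letters of 'part': 'aprt'
Sorted letters of 'rpta': 'aprt'
They match.

Yes


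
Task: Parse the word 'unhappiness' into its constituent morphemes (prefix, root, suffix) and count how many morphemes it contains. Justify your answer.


Step 1: Identify prefix: 'un' (meaning: not/reverse)
Step 2: Identify root: 'happy'
Step 3: Identify suffix(es): 'ness'
Decomposition: un- (prefix: not/reverse) + happy (root) + -ness (suffix: state of)
Total morphemes: 3

3 morphemes (un- (prefix: not/reverse) + happy (root) + -ness (suffix: state of))


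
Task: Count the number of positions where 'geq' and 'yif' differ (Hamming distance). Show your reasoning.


Alignment:
Position 1: 'g' vs 'y' = DIFFER
Position 2: 'e' vs 'i' = DIFFER
Position 3: 'q' vs 'f' = DIFFER
Total differences: 3

3


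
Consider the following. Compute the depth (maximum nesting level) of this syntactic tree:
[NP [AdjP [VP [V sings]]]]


Count bracket nesting levels:
'[' at pos 0: depth = 1
'[' at pos 4: depth = 2
'[' at pos 10: depth = 3
'[' at pos 14: depth = 4
Maximum depth reached: 4

4


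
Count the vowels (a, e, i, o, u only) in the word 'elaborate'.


Vowels in 'elaborate': e, a, o, a, e = 5 vowels.

5


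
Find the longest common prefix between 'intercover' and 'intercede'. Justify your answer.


Compare from the start: 6 characters match: 'interc'. Mismatch at position 7: 'o' vs 'e'.

interc


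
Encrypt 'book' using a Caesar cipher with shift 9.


Shift each letter by 9: b -> k, o -> x, o -> x, k -> t. Result: 'kxxt'.

kxxt


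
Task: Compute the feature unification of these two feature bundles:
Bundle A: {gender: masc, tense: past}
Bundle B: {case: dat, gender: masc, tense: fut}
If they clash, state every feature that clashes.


Compare features:
case: A=_ vs B=dat -> unified: dat
gender: A=masc vs B=masc -> unified: masc
tense: A=past vs B=fut -> CLASH
Clash detected on feature 'tense' (past vs fut); unification fails.

CLASH on 'tense' (past vs fut)


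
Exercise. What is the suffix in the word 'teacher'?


The word 'teacher' = 'teach' (root) + '-er' (suffix). The suffix is '-er'.

er


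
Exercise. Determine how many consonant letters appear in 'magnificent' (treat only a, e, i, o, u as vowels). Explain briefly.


Consonants in 'magnificent': m, g, n, f, c, n, t = 7 consonants.

7


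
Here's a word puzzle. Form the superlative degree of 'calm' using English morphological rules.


Apply superlative formation (add -est): 'calm' -> 'calmest'.

calmest


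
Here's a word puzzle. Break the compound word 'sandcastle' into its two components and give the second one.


Split 'sandcastle' into 'sand' + 'castle'. The second part is 'castle'.

castle


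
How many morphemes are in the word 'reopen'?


Decomposition: re- (prefix) + open (root) = 2 morpheme(s)

2 morphemes


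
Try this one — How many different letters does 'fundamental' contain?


Unique letters in 'fundamental': {a, d, e, f, l, m, n, t, u} = 9 distinct letters.

9


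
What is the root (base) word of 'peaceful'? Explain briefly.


Remove suffix '-ful' from 'peaceful' to get root 'peace'.

peace


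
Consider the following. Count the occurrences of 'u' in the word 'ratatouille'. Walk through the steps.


Letter 'u' in 'ratatouille': found at position(s) 7 = 1 occurrence(s).

1


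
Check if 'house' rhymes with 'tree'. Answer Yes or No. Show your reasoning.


Rime (stressed vowel + following sounds) of 'house': -ouse = /aʊs/
Rime of 'tree': -ee = /iː/
/aʊs/ and /iː/ are different ending sounds, so the words do not rhyme.

No


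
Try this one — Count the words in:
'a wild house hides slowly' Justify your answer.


Split into words: a | wild | house | hides | slowly = 5 words.

5


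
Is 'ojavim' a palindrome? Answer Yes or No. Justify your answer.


Forward: 'ojavim'
Reversed: 'mivajo'
They differ.

No


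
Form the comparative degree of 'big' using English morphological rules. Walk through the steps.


Apply comparative formation (double final consonant, add -er): 'big' -> 'bigger'.

bigger


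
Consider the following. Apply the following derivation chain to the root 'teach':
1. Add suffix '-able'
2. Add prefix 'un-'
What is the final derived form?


Step 1: Add suffix '-able' to 'teach' = 'teachable'
Step 2: Add prefix 'un-' to 'teachable' = 'unteachable'

unteachable


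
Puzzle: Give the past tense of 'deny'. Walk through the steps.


Apply rule: Change -y to -ied. 'deny' becomes 'denied'.

denied


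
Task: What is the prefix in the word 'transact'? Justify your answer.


The word 'transact' = 'trans' (prefix) + 'act' (root). The prefix is 'trans'.

trans


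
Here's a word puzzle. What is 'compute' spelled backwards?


Reverse 'compute' character by character: 'etupmoc'.

etupmoc


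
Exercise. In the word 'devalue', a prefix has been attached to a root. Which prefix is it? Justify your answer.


The word 'devalue' = 'de' (prefix) + 'value' (root). The prefix is 'de'.

de


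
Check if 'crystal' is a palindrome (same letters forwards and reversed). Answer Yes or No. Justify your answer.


Forward: 'crystal'
Reversed: 'latsyrc'
They differ.

No


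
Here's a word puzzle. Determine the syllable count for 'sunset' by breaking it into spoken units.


Break 'sunset' into syllables: sun-set -> sun | set = 2 syllables

2 syllables


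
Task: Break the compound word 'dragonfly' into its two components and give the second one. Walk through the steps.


Split 'dragonfly' into 'dragon' + 'fly'. The second part is 'fly'.

fly


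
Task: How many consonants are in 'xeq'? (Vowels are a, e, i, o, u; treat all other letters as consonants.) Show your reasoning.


Consonants in 'xeq': x, q = 2 consonants.

2


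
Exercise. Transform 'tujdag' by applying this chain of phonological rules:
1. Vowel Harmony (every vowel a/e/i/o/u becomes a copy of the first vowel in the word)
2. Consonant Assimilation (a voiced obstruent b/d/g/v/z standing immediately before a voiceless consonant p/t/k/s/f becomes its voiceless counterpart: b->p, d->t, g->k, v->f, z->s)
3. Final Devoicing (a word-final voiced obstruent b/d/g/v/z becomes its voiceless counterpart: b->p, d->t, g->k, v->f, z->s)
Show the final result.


Starting form: 'tujdag'
Rule 1: Vowel Harmony: all vowels become 'u' (matching first vowel). 'tujdag' -> 'tujdug'
Rule 2: Consonant Assimilation: no voiced obstruent (b/d/g/v/z) stands immediately before a voiceless consonant (p/t/k/s/f). No change.
Rule 3: Final Devoicing: word-final voiced obstruent 'g' becomes voiceless 'k'. 'tujdug' -> 'tujduk'
Final form: 'tujduk'

tujduk


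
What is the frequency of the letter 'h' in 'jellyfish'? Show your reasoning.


Letter 'h' in 'jellyfish': found at position(s) 9 = 1 occurrence(s).

1


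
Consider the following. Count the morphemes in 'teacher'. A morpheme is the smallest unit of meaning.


Decomposition: teach (root) + -er (suffix) = 2 morpheme(s)

2 morphemes


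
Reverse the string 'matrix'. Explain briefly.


Reverse 'matrix' character by character: 'xirtam'.

xirtam


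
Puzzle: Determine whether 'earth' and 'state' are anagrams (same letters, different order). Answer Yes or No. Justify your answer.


Sorted letters of 'earth': 'aehrt'
Sorted letters of 'state': 'aestt'
They do not match.

No


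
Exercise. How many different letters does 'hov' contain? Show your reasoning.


Unique letters in 'hov': {h, o, v} = 3 distinct letters.

3


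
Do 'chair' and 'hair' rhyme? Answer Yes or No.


Rime (stressed vowel + following sounds) of 'chair': -air = /ɛər/
Rime of 'hair': -air = /ɛər/
/ɛər/ and /ɛər/ are the same ending sound, so the words rhyme.

Yes


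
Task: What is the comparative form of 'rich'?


Apply comparative formation (add -er): 'rich' -> 'richer'.

richer


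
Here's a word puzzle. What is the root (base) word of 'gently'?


Remove suffix '-ly' from 'gently' to get root 'gentle'.

gentle


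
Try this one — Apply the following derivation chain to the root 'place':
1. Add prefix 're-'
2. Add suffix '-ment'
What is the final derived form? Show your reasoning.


Step 1: Add prefix 're-' to 'place' = 'replace'
Step 2: Add suffix '-ment' to 'replace' = 'replacement'

replacement


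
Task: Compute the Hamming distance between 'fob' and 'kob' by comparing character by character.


Alignment:
Position 1: 'f' vs 'k' = DIFFER
Position 2: 'o' vs 'o' = match
Position 3: 'b' vs 'b' = match
Total differences: 1

1


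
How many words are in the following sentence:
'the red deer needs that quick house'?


Split into words: the | red | deer | needs | that | quick | house = 7 words.

7


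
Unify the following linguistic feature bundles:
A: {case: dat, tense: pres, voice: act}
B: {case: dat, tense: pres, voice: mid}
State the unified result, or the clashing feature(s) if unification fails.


Compare features:
case: A=dat vs B=dat -> unified: dat
tense: A=pres vs B=pres -> unified: pres
voice: A=act vs B=mid -> CLASH
Clash detected on feature 'voice' (act vs mid); unification fails.

CLASH on 'voice' (act vs mid)


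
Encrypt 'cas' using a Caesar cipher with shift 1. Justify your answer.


Shift each letter by 1: c -> d, a -> b, s -> t. Result: 'dbt'.

dbt


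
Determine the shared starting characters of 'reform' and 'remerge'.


Compare from the start: 2 characters match: 're'. Mismatch at position 3: 'f' vs 'm'.

re


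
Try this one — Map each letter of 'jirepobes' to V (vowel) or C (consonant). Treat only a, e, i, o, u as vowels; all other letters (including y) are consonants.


Letter mapping: j = C, i = V, r = C, e = V, p = C, o = V, b = C, e = V, s = C.

CVCVCVCVC


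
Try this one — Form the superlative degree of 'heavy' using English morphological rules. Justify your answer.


Apply superlative formation (consonant + y: change y to i, add -est): 'heavy' -> 'heaviest'.

heaviest


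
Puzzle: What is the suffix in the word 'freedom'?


The word 'freedom' = 'free' (root) + '-dom' (suffix). The suffix is '-dom'.

dom


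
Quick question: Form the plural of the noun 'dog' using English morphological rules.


Apply rule: Add -s. 'dog' becomes 'dogs'.

dogs


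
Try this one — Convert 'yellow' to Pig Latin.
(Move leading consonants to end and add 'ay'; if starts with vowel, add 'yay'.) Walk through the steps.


'yellow': move consonant cluster 'y' to end and add 'ay': 'ellowyay'.

ellowyay


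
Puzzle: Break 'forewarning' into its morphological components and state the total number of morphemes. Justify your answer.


Step 1: Identify prefix: 'fore' (meaning: before/front)
Step 2: Identify root: 'warn'
Step 3: Identify suffix(es): 'ing'
Decomposition: fore- (prefix: before/front) + warn (root) + -ing (suffix: ongoing action)
Total morphemes: 3

3 morphemes (fore- (prefix: before/front) + warn (root) + -ing (suffix: ongoing action))


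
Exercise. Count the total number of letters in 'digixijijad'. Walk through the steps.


Spell out 'digixijijad' and number each letter: d(1), i(2), g(3), i(4), x(5), i(6), j(7), i(8), j(9), a(10), d(11). Total: 11 letters.

11


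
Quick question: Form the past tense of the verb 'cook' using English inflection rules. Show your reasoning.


Apply rule: Add -ed. 'cook' becomes 'cooked'.

cooked


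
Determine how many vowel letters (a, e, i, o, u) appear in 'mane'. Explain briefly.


Vowels in 'mane': a, e = 2 vowels.

2


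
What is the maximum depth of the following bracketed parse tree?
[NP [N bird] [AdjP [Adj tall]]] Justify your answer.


Count bracket nesting levels:
'[' at pos 0: depth = 1
'[' at pos 4: depth = 2
'[' at pos 13: depth = 2
'[' at pos 19: depth = 3
Maximum depth reached: 3

3


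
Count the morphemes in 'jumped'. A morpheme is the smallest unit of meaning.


Decomposition: jump (root) + -ed (suffix) = 2 morpheme(s)

2 morphemes


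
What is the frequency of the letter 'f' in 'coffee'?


Letter 'f' in 'coffee': found at position(s) 3, 4 = 2 occurrence(s).

2


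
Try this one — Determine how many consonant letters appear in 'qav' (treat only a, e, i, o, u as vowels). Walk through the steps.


Consonants in 'qav': q, v = 2 consonants.

2


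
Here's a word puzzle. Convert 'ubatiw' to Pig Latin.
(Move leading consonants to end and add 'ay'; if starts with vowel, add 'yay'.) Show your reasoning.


'ubatiw' starts with a vowel, so add 'yay': 'ubatiwyay'.

ubatiwyay


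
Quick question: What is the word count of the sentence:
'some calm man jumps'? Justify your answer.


Split into words: some | calm | man | jumps = 4 words.

4


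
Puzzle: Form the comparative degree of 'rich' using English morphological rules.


Apply comparative formation (add -er): 'rich' -> 'richer'.

richer


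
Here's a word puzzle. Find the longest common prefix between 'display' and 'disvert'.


Compare from the start: 3 characters match: 'dis'. Mismatch at position 4: 'p' vs 'v'.

dis


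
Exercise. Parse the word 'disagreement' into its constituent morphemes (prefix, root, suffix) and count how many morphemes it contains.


Step 1: Identify prefix: 'dis' (meaning: not/apart)
Step 2: Identify root: 'agree'
Step 3: Identify suffix(es): 'ment'
Decomposition: dis- (prefix: not/apart) + agree (root) + -ment (suffix: action/result)
Total morphemes: 3

3 morphemes (dis- (prefix: not/apart) + agree (root) + -ment (suffix: action/result))


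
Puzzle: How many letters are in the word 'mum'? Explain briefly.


Spell out 'mum' and number each letter: m(1), u(2), m(3). Total: 3 letters.

3


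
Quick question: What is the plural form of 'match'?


Apply rule: Add -es (sibilant/fricative ending). 'match' becomes 'matches'.

matches


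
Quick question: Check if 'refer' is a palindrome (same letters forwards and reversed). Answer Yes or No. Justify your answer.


Forward: 'refer'
Reversed: 'refer'
They are identical.

Yes


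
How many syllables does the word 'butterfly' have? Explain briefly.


Break 'butterfly' into syllables: but-ter-fly -> but | ter | fly = 3 syllables

3 syllables


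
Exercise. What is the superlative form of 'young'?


Apply superlative formation (add -est): 'young' -> 'youngest'.

youngest


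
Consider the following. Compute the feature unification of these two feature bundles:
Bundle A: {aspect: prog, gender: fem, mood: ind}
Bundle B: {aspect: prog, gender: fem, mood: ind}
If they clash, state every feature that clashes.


Compare features:
aspect: A=prog vs B=prog -> unified: prog
gender: A=fem vs B=fem -> unified: fem
mood: A=ind vs B=ind -> unified: ind
No clashes found.

Unified: {aspect: prog, gender: fem, mood: ind}


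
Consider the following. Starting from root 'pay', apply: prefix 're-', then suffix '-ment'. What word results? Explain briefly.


Step 1: Add prefix 're-' to 'pay' = 'repay'
Step 2: Add suffix '-ment' to 'repay' = 'repayment'

repayment


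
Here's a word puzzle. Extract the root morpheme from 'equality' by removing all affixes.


Remove suffix '-ity' from 'equality' to get root 'equal'.

equal


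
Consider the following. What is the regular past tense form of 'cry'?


Apply rule: Change -y to -ied. 'cry' becomes 'cried'.

cried


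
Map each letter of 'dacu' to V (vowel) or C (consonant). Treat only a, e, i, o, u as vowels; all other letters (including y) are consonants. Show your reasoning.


Letter mapping: d = C, a = V, c = C, u = V.

CVCV


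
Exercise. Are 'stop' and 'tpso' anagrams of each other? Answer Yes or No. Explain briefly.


Sorted letters of 'stop': 'opst'
Sorted letters of 'tpso': 'opst'
They match.

Yes


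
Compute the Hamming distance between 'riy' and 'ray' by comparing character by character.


Alignment:
Position 1: 'r' vs 'r' = match
Position 2: 'i' vs 'a' = DIFFER
Position 3: 'y' vs 'y' = match
Total differences: 1

1


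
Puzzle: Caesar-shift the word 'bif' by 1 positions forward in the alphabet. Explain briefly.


Shift each letter by 1: b -> c, i -> j, f -> g. Result: 'cjg'.

cjg


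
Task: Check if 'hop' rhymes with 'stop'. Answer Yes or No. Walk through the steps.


Rime (stressed vowel + following sounds) of 'hop': -op = /ɒp/
Rime of 'stop': -op = /ɒp/
/ɒp/ and /ɒp/ are the same ending sound, so the words rhyme.

Yes


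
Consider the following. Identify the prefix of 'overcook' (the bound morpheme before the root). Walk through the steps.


The word 'overcook' = 'over' (prefix) + 'cook' (root). The prefix is 'over'.

over


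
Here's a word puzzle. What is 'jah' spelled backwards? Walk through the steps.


Reverse 'jah' character by character: 'haj'.

haj


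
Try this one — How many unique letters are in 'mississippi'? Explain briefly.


Unique letters in 'mississippi': {i, m, p, s} = 4 distinct letters.

4


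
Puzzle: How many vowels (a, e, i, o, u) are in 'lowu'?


Vowels in 'lowu': o, u = 2 vowels.

2


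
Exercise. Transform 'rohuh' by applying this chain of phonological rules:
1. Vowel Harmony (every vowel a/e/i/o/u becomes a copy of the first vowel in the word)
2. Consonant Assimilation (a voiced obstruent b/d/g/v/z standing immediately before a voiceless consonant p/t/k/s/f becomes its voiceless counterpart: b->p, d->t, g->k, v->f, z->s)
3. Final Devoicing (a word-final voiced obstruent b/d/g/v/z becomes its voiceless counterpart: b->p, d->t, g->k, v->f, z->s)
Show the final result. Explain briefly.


Starting form: 'rohuh'
Rule 1: Vowel Harmony: all vowels become 'o' (matching first vowel). 'rohuh' -> 'rohoh'
Rule 2: Consonant Assimilation: no voiced obstruent (b/d/g/v/z) stands immediately before a voiceless consonant (p/t/k/s/f). No change.
Rule 3: Final Devoicing: final consonant 'h' is not one of the voiced obstruents b/d/g/v/z. No change.
Final form: 'rohoh'

rohoh


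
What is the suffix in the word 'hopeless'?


The word 'hopeless' = 'hope' (root) + '-less' (suffix). The suffix is '-less'.

less


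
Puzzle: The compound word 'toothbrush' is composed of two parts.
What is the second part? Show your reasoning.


Split 'toothbrush' into 'tooth' + 'brush'. The second part is 'brush'.

brush


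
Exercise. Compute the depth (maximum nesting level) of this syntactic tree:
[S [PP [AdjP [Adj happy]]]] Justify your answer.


Count bracket nesting levels:
'[' at pos 0: depth = 1
'[' at pos 3: depth = 2
'[' at pos 7: depth = 3
'[' at pos 13: depth = 4
Maximum depth reached: 4

4


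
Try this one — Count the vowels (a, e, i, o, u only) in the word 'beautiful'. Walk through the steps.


Vowels in 'beautiful': e, a, u, i, u = 5 vowels.

5


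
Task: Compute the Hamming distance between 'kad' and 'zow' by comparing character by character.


Alignment:
Position 1: 'k' vs 'z' = DIFFER
Position 2: 'a' vs 'o' = DIFFER
Position 3: 'd' vs 'w' = DIFFER
Total differences: 3

3


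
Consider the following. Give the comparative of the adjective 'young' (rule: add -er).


Apply comparative formation (add -er): 'young' -> 'younger'.

younger


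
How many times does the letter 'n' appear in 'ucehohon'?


Letter 'n' in 'ucehohon': found at position(s) 8 = 1 occurrence(s).

1


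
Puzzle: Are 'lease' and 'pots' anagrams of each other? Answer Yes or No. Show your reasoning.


Sorted letters of 'lease': 'aeels'
Sorted letters of 'pots': 'opst'
They do not match.

No


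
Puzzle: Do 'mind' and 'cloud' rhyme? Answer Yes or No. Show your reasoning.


Rime (stressed vowel + following sounds) of 'mind': -ind = /aɪnd/
Rime of 'cloud': -oud = /aʊd/
/aɪnd/ and /aʊd/ are different ending sounds, so the words do not rhyme.

No
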